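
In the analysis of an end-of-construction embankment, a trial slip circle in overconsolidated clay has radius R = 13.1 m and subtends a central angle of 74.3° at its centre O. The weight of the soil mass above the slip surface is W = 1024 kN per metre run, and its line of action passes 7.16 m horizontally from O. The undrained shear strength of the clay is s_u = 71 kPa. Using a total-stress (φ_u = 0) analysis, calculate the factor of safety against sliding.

Taking moments about the centre O, the resisting moment is provided by the undrained shear strength acting along the arc:
Arc length L_a = R·θ = 13.1·(74.3°·π/180) = 13.1·1.2968 = 16.99 m
M_R = s_u·L_a·R = 71·16.99·13.1 = 15800.4 kN·m/m
M_D = W·d = 1024·7.16 = 7331.8 kN·m/m
FS = M_R / M_D = 15800.4 / 7331.8 = 2.155

FS = 2.16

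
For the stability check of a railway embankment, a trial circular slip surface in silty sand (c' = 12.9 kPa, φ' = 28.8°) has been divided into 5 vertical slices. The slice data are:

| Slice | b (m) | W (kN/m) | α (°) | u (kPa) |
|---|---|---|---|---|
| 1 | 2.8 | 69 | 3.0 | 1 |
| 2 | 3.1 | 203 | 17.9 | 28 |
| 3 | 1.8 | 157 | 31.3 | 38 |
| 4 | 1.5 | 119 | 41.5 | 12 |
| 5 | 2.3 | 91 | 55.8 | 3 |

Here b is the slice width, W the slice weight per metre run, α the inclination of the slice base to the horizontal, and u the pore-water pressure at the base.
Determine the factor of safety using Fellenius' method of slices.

FS = 1.20

Ordinary method of slices: FS = Σ[c'·Δl_i + (W_i cosα_i − u_i·Δl_i)·tanφ'] / Σ W_i sinα_i, with Δl_i = b_i / cosα_i.
Slice 1: Δl = 2.8/cos3.0° = 2.804 m; N'_1 = 69·cos3.0° − 1·2.804 = 66.1; c'Δl = 36.17; W sinα = 3.6
Slice 2: Δl = 3.1/cos17.9° = 3.258 m; N'_2 = 203·cos17.9° − 28·3.258 = 102.0; c'Δl = 42.02; W sinα = 62.4
Slice 3: Δl = 1.8/cos31.3° = 2.107 m; N'_3 = 157·cos31.3° − 38·2.107 = 54.1; c'Δl = 27.18; W sinα = 81.6
Slice 4: Δl = 1.5/cos41.5° = 2.003 m; N'_4 = 119·cos41.5° − 12·2.003 = 65.1; c'Δl = 25.84; W sinα = 78.9
Slice 5: Δl = 2.3/cos55.8° = 4.092 m; N'_5 = 91·cos55.8° − 3·4.092 = 38.9; c'Δl = 52.79; W sinα = 75.3
Σc'Δl = 184.0 kN/m; ΣN' = 326.1 kN/m; ΣW sinα = 301.7 kN/m
Resisting = 184.0 + 326.1·tan28.8° = 184.0 + 179.3 = 363.3 kN/m
FS = 363.3 / 301.7 = 1.204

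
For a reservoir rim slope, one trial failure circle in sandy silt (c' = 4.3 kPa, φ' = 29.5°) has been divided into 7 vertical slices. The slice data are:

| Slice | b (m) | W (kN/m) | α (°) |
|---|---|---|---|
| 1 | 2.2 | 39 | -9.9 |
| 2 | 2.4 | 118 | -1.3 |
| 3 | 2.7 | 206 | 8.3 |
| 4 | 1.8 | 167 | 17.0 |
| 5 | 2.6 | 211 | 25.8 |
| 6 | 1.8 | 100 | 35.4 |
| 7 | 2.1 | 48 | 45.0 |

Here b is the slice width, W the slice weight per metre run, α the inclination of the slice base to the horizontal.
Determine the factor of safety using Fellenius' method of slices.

FS = 2.14

Ordinary method of slices: FS = Σ[c'·Δl_i + (W_i cosα_i)·tanφ'] / Σ W_i sinα_i, with Δl_i = b_i / cosα_i.
Slice 1: Δl = 2.2/cos(-9.9°) = 2.233 m; N'_1 = 39·cos(-9.9°) = 38.4; c'Δl = 9.60; W sinα = -6.7
Slice 2: Δl = 2.4/cos(-1.3°) = 2.401 m; N'_2 = 118·cos(-1.3°) = 118.0; c'Δl = 10.32; W sinα = -2.7
Slice 3: Δl = 2.7/cos8.3° = 2.729 m; N'_3 = 206·cos8.3° = 203.8; c'Δl = 11.73; W sinα = 29.7
Slice 4: Δl = 1.8/cos17.0° = 1.882 m; N'_4 = 167·cos17.0° = 159.7; c'Δl = 8.09; W sinα = 48.8
Slice 5: Δl = 2.6/cos25.8° = 2.888 m; N'_5 = 211·cos25.8° = 190.0; c'Δl = 12.42; W sinα = 91.8
Slice 6: Δl = 1.8/cos35.4° = 2.208 m; N'_6 = 100·cos35.4° = 81.5; c'Δl = 9.50; W sinα = 57.9
Slice 7: Δl = 2.1/cos45.0° = 2.970 m; N'_7 = 48·cos45.0° = 33.9; c'Δl = 12.77; W sinα = 33.9
Σc'Δl = 74.4 kN/m; ΣN' = 825.4 kN/m; ΣW sinα = 252.9 kN/m
Resisting = 74.4 + 825.4·tan29.5° = 74.4 + 467.0 = 541.4 kN/m
FS = 541.4 / 252.9 = 2.141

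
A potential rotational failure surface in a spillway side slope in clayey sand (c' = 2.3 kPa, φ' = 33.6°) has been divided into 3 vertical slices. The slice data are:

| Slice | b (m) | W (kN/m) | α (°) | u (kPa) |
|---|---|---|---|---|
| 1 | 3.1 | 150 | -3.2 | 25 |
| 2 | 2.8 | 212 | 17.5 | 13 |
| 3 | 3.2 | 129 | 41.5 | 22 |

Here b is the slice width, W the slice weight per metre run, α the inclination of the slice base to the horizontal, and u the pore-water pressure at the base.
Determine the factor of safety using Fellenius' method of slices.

Ordinary method of slices: FS = Σ[c'·Δl_i + (W_i cosα_i − u_i·Δl_i)·tanφ'] / Σ W_i sinα_i, with Δl_i = b_i / cosα_i.
Slice 1: Δl = 3.1/cos(-3.2°) = 3.105 m; N'_1 = 150·cos(-3.2°) − 25·3.105 = 72.1; c'Δl = 7.14; W sinα = -8.4
Slice 2: Δl = 2.8/cos17.5° = 2.936 m; N'_2 = 212·cos17.5° − 13·2.936 = 164.0; c'Δl = 6.75; W sinα = 63.7
Slice 3: Δl = 3.2/cos41.5° = 4.273 m; N'_3 = 129·cos41.5° − 22·4.273 = 2.6; c'Δl = 9.83; W sinα = 85.5
Σc'Δl = 23.7 kN/m; ΣN' = 238.8 kN/m; ΣW sinα = 140.9 kN/m
Resisting = 23.7 + 238.8·tan33.6° = 23.7 + 158.6 = 182.4 kN/m
FS = 182.4 / 140.9 = 1.295

FS = 1.29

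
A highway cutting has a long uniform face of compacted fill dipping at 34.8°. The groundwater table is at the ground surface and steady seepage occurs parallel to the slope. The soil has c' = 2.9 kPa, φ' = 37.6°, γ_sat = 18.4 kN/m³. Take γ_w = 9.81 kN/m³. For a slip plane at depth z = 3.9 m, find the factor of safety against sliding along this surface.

With seepage parallel to the slope and the water table at the surface, the effective normal stress on the slip plane uses the buoyant unit weight γ' = γ_sat − γ_w while the driving shear stress uses γ_sat:
FS = [c' + γ' z cos²β tanφ'] / [γ_sat z sinβ cosβ]
γ' = 18.4 − 9.81 = 8.59 kN/m³
Numerator = 2.9 + 8.59·3.9·cos²34.8°·tan37.6° = 2.9 + 8.59·3.9·0.6743·0.7701 = 20.296 kPa
Denominator = 18.4·3.9·sin34.8°·cos34.8° = 18.4·3.9·0.5707·0.8211 = 33.630 kPa
FS = 20.296 / 33.630 = 0.604

FS = 0.60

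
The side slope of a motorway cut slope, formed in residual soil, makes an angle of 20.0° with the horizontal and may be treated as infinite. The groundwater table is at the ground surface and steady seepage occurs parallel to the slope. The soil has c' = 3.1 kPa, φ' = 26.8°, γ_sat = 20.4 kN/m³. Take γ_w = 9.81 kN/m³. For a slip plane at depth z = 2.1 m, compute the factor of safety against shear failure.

FS = 0.95

With seepage parallel to the slope and the water table at the surface, the effective normal stress on the slip plane uses the buoyant unit weight γ' = γ_sat − γ_w while the driving shear stress uses γ_sat:
FS = [c' + γ' z cos²β tanφ'] / [γ_sat z sinβ cosβ]
γ' = 20.4 − 9.81 = 10.59 kN/m³
Numerator = 3.1 + 10.59·2.1·cos²20.0°·tan26.8° = 3.1 + 10.59·2.1·0.8830·0.5051 = 13.020 kPa
Denominator = 20.4·2.1·sin20.0°·cos20.0° = 20.4·2.1·0.3420·0.9397 = 13.769 kPa
FS = 13.020 / 13.769 = 0.946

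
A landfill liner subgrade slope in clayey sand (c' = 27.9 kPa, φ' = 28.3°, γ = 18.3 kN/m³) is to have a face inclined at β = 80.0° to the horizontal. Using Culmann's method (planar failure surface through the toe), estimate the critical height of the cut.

Culmann's analysis gives the critical failure plane at α_cr = (β + φ')/2 = (80.0 + 28.3)/2 = 54.1°, and the critical height
H_c = (4c'/γ) · sinβ cosφ' / [1 − cos(β − φ')]
    = (4·27.9/18.3) · sin80.0°·cos28.3° / [1 − cos(51.7°)]
    = 6.098 · 0.9848·0.8805 / [1 − 0.6198]
    = 6.098 · 0.8671 / 0.3802
    = 13.91 m

H_c = 13.91 m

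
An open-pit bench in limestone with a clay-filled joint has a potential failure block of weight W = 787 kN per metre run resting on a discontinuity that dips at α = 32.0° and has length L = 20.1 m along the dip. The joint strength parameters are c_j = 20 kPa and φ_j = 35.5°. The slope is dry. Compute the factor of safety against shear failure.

Resolving the block weight along and normal to the plane and applying the Mohr–Coulomb strength on the joint:
N' = W cosα = 787·cos32.0° = 667.4 kN/m
Driving force T = W sinα = 787·sin32.0° = 417.0 kN/m
Resisting force R = c_j·L + N'·tanφ_j = 20·20.1 + 667.4·tan35.5° = 402.0 + 476.1 = 878.1 kN/m
FS = R / T = 878.1 / 417.0 = 2.105

FS = 2.11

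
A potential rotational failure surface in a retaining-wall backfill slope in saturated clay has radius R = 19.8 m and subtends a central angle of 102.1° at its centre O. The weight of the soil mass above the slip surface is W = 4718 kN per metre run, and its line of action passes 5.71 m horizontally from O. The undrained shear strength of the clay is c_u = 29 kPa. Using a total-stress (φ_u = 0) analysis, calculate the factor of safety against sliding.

FS = 0.75

Taking moments about the centre O, the resisting moment is provided by the undrained shear strength acting along the arc:
Arc length L_a = R·θ = 19.8·(102.1°·π/180) = 19.8·1.7820 = 35.28 m
M_R = c_u·L_a·R = 29·35.28·19.8 = 20259.6 kN·m/m
M_D = W·d = 4718·5.71 = 26939.8 kN·m/m
FS = M_R / M_D = 20259.6 / 26939.8 = 0.752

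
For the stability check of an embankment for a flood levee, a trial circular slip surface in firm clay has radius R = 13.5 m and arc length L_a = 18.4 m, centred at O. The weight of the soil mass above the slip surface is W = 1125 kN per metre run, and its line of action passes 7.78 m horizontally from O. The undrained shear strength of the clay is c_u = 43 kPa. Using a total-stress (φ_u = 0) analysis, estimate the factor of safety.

FS = 1.22

Taking moments about the centre O, the resisting moment is provided by the undrained shear strength acting along the arc:
M_R = c_u·L_a·R = 43·18.40·13.5 = 10681.2 kN·m/m
M_D = W·d = 1125·7.78 = 8752.5 kN·m/m
FS = M_R / M_D = 10681.2 / 8752.5 = 1.220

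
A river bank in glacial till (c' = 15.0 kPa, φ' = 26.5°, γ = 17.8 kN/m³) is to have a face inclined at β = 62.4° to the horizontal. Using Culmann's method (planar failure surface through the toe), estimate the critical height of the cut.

H_c = 14.07 m

Culmann's analysis gives the critical failure plane at α_cr = (β + φ')/2 = (62.4 + 26.5)/2 = 44.5°, and the critical height
H_c = (4c'/γ) · sinβ cosφ' / [1 − cos(β − φ')]
    = (4·15.0/17.8) · sin62.4°·cos26.5° / [1 − cos(35.9°)]
    = 3.371 · 0.8862·0.8949 / [1 − 0.8100]
    = 3.371 · 0.7931 / 0.1900
    = 14.07 m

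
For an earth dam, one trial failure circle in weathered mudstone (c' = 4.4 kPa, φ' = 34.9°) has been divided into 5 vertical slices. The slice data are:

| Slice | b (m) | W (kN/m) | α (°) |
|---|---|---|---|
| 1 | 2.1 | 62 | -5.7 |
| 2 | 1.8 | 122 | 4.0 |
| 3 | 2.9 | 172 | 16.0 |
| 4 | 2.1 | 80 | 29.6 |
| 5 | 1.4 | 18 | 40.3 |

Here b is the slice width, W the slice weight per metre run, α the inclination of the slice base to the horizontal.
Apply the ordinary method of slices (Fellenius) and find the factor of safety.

Ordinary method of slices: FS = Σ[c'·Δl_i + (W_i cosα_i)·tanφ'] / Σ W_i sinα_i, with Δl_i = b_i / cosα_i.
Slice 1: Δl = 2.1/cos(-5.7°) = 2.110 m; N'_1 = 62·cos(-5.7°) = 61.7; c'Δl = 9.29; W sinα = -6.2
Slice 2: Δl = 1.8/cos4.0° = 1.804 m; N'_2 = 122·cos4.0° = 121.7; c'Δl = 7.94; W sinα = 8.5
Slice 3: Δl = 2.9/cos16.0° = 3.017 m; N'_3 = 172·cos16.0° = 165.3; c'Δl = 13.27; W sinα = 47.4
Slice 4: Δl = 2.1/cos29.6° = 2.415 m; N'_4 = 80·cos29.6° = 69.6; c'Δl = 10.63; W sinα = 39.5
Slice 5: Δl = 1.4/cos40.3° = 1.836 m; N'_5 = 18·cos40.3° = 13.7; c'Δl = 8.08; W sinα = 11.6
Σc'Δl = 49.2 kN/m; ΣN' = 432.0 kN/m; ΣW sinα = 100.9 kN/m
Resisting = 49.2 + 432.0·tan34.9° = 49.2 + 301.4 = 350.6 kN/m
FS = 350.6 / 100.9 = 3.474

FS = 3.47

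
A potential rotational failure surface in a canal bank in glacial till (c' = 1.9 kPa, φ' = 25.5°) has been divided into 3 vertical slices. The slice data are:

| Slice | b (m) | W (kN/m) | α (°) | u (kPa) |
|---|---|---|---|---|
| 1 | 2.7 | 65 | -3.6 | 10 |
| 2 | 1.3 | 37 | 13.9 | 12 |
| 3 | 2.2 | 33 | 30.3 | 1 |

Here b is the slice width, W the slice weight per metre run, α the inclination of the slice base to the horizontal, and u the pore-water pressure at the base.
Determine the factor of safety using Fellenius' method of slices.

Ordinary method of slices: FS = Σ[c'·Δl_i + (W_i cosα_i − u_i·Δl_i)·tanφ'] / Σ W_i sinα_i, with Δl_i = b_i / cosα_i.
Slice 1: Δl = 2.7/cos(-3.6°) = 2.705 m; N'_1 = 65·cos(-3.6°) − 10·2.705 = 37.8; c'Δl = 5.14; W sinα = -4.1
Slice 2: Δl = 1.3/cos13.9° = 1.339 m; N'_2 = 37·cos13.9° − 12·1.339 = 19.8; c'Δl = 2.54; W sinα = 8.9
Slice 3: Δl = 2.2/cos30.3° = 2.548 m; N'_3 = 33·cos30.3° − 1·2.548 = 25.9; c'Δl = 4.84; W sinα = 16.6
Σc'Δl = 12.5 kN/m; ΣN' = 83.6 kN/m; ΣW sinα = 21.5 kN/m
Resisting = 12.5 + 83.6·tan25.5° = 12.5 + 39.9 = 52.4 kN/m
FS = 52.4 / 21.5 = 2.442

FS = 2.44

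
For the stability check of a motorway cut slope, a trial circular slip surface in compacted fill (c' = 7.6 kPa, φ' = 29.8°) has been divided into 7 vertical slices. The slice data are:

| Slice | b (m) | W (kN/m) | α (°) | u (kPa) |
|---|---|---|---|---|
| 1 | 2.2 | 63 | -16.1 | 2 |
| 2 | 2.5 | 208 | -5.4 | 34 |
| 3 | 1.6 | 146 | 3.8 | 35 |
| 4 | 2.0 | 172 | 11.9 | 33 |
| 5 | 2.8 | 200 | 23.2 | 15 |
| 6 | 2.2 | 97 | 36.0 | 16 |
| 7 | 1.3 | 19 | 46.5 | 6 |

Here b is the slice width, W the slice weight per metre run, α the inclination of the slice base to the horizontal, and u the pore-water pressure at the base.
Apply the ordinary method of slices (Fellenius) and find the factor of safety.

Ordinary method of slices: FS = Σ[c'·Δl_i + (W_i cosα_i − u_i·Δl_i)·tanφ'] / Σ W_i sinα_i, with Δl_i = b_i / cosα_i.
Slice 1: Δl = 2.2/cos(-16.1°) = 2.290 m; N'_1 = 63·cos(-16.1°) − 2·2.290 = 55.9; c'Δl = 17.40; W sinα = -17.5
Slice 2: Δl = 2.5/cos(-5.4°) = 2.511 m; N'_2 = 208·cos(-5.4°) − 34·2.511 = 121.7; c'Δl = 19.08; W sinα = -19.6
Slice 3: Δl = 1.6/cos3.8° = 1.604 m; N'_3 = 146·cos3.8° − 35·1.604 = 89.6; c'Δl = 12.19; W sinα = 9.7
Slice 4: Δl = 2.0/cos11.9° = 2.044 m; N'_4 = 172·cos11.9° − 33·2.044 = 100.9; c'Δl = 15.53; W sinα = 35.5
Slice 5: Δl = 2.8/cos23.2° = 3.046 m; N'_5 = 200·cos23.2° − 15·3.046 = 138.1; c'Δl = 23.15; W sinα = 78.8
Slice 6: Δl = 2.2/cos36.0° = 2.719 m; N'_6 = 97·cos36.0° − 16·2.719 = 35.0; c'Δl = 20.67; W sinα = 57.0
Slice 7: Δl = 1.3/cos46.5° = 1.889 m; N'_7 = 19·cos46.5° − 6·1.889 = 1.7; c'Δl = 14.35; W sinα = 13.8
Σc'Δl = 122.4 kN/m; ΣN' = 542.9 kN/m; ΣW sinα = 157.7 kN/m
Resisting = 122.4 + 542.9·tan29.8° = 122.4 + 310.9 = 433.3 kN/m
FS = 433.3 / 157.7 = 2.748

FS = 2.75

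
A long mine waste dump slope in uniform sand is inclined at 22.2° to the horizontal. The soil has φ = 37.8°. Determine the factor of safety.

FS = 1.90

For a dry cohesionless infinite slope the factor of safety is FS = tanφ / tanβ.
FS = tan37.8° / tan22.2° = 0.7757 / 0.4081 = 1.901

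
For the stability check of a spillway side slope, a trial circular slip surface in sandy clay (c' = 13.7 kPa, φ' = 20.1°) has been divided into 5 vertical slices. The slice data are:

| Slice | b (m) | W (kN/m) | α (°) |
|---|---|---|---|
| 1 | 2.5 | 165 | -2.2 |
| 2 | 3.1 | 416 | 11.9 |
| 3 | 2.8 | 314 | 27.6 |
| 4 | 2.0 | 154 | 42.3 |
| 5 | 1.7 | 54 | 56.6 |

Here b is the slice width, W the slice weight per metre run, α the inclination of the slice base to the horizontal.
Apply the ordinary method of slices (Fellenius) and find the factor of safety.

Ordinary method of slices: FS = Σ[c'·Δl_i + (W_i cosα_i)·tanφ'] / Σ W_i sinα_i, with Δl_i = b_i / cosα_i.
Slice 1: Δl = 2.5/cos(-2.2°) = 2.502 m; N'_1 = 165·cos(-2.2°) = 164.9; c'Δl = 34.28; W sinα = -6.3
Slice 2: Δl = 3.1/cos11.9° = 3.168 m; N'_2 = 416·cos11.9° = 407.1; c'Δl = 43.40; W sinα = 85.8
Slice 3: Δl = 2.8/cos27.6° = 3.160 m; N'_3 = 314·cos27.6° = 278.3; c'Δl = 43.29; W sinα = 145.5
Slice 4: Δl = 2.0/cos42.3° = 2.704 m; N'_4 = 154·cos42.3° = 113.9; c'Δl = 37.05; W sinα = 103.6
Slice 5: Δl = 1.7/cos56.6° = 3.088 m; N'_5 = 54·cos56.6° = 29.7; c'Δl = 42.31; W sinα = 45.1
Σc'Δl = 200.3 kN/m; ΣN' = 993.8 kN/m; ΣW sinα = 373.6 kN/m
Resisting = 200.3 + 993.8·tan20.1° = 200.3 + 363.7 = 564.0 kN/m
FS = 564.0 / 373.6 = 1.509

FS = 1.51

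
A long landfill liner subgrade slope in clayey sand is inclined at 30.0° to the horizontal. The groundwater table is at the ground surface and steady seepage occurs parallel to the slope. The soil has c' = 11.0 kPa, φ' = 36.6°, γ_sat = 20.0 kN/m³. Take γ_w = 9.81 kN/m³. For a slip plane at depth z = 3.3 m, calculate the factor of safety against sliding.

FS = 1.04

With seepage parallel to the slope and the water table at the surface, the effective normal stress on the slip plane uses the buoyant unit weight γ' = γ_sat − γ_w while the driving shear stress uses γ_sat:
FS = [c' + γ' z cos²β tanφ'] / [γ_sat z sinβ cosβ]
γ' = 20.0 − 9.81 = 10.19 kN/m³
Numerator = 11.0 + 10.19·3.3·cos²30.0°·tan36.6° = 11.0 + 10.19·3.3·0.7500·0.7427 = 29.730 kPa
Denominator = 20.0·3.3·sin30.0°·cos30.0° = 20.0·3.3·0.5000·0.8660 = 28.579 kPa
FS = 29.730 / 28.579 = 1.040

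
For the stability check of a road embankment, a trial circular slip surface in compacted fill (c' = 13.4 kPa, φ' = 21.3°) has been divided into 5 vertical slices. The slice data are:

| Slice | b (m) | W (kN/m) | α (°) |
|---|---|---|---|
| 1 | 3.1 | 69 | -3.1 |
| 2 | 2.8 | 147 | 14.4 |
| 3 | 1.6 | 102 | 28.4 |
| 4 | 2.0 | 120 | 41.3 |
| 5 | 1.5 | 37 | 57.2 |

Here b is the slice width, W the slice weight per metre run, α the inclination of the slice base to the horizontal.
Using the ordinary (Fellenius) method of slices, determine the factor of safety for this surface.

FS = 1.76

Ordinary method of slices: FS = Σ[c'·Δl_i + (W_i cosα_i)·tanφ'] / Σ W_i sinα_i, with Δl_i = b_i / cosα_i.
Slice 1: Δl = 3.1/cos(-3.1°) = 3.105 m; N'_1 = 69·cos(-3.1°) = 68.9; c'Δl = 41.60; W sinα = -3.7
Slice 2: Δl = 2.8/cos14.4° = 2.891 m; N'_2 = 147·cos14.4° = 142.4; c'Δl = 38.74; W sinα = 36.6
Slice 3: Δl = 1.6/cos28.4° = 1.819 m; N'_3 = 102·cos28.4° = 89.7; c'Δl = 24.37; W sinα = 48.5
Slice 4: Δl = 2.0/cos41.3° = 2.662 m; N'_4 = 120·cos41.3° = 90.2; c'Δl = 35.67; W sinα = 79.2
Slice 5: Δl = 1.5/cos57.2° = 2.769 m; N'_5 = 37·cos57.2° = 20.0; c'Δl = 37.10; W sinα = 31.1
Σc'Δl = 177.5 kN/m; ΣN' = 411.2 kN/m; ΣW sinα = 191.6 kN/m
Resisting = 177.5 + 411.2·tan21.3° = 177.5 + 160.3 = 337.8 kN/m
FS = 337.8 / 191.6 = 1.763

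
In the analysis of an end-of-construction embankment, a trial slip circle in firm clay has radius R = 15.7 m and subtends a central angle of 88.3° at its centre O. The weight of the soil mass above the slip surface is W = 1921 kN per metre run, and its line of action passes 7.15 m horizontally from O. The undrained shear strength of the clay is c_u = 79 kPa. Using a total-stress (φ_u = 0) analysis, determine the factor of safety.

FS = 2.18

Taking moments about the centre O, the resisting moment is provided by the undrained shear strength acting along the arc:
Arc length L_a = R·θ = 15.7·(88.3°·π/180) = 15.7·1.5411 = 24.20 m
M_R = c_u·L_a·R = 79·24.20·15.7 = 30009.9 kN·m/m
M_D = W·d = 1921·7.15 = 13735.2 kN·m/m
FS = M_R / M_D = 30009.9 / 13735.2 = 2.185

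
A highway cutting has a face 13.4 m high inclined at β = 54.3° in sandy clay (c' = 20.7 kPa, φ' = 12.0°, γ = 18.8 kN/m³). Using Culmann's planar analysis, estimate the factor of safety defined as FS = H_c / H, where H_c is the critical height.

H_c = (4c'/γ) · sinβ cosφ' / [1 − cos(β − φ')]
    = (4·20.7/18.8) · sin54.3°·cos12.0° / [1 − cos42.3°]
    = 4.404 · 0.7943 / 0.2604 = 13.44 m
FS = H_c / H = 13.44 / 13.4 = 1.003

FS = 1.00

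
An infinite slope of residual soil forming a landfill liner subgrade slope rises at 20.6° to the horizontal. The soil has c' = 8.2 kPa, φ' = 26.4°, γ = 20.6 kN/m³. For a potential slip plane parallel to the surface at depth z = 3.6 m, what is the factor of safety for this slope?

FS = 1.66

For an infinite slope with a slip plane parallel to the surface (no pore pressure): FS = [c' + γz cos²β tanφ'] / [γz sinβ cosβ].
γz = 20.6·3.6 = 74.16 kN/m²
Numerator = 8.2 + 74.16·cos²20.6°·tan26.4° = 8.2 + 74.16·0.8762·0.4964 = 40.456 kPa
Denominator = 74.16·sin20.6°·cos20.6° = 74.16·0.3518·0.9361 = 24.424 kPa
FS = 40.456 / 24.424 = 1.656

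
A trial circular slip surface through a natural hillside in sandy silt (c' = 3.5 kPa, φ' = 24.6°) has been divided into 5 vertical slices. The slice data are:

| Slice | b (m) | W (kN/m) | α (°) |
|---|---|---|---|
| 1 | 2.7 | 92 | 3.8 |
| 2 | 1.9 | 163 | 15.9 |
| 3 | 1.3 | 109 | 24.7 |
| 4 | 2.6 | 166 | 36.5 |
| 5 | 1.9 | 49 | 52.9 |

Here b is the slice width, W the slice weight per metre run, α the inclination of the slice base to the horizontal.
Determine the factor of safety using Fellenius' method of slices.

Ordinary method of slices: FS = Σ[c'·Δl_i + (W_i cosα_i)·tanφ'] / Σ W_i sinα_i, with Δl_i = b_i / cosα_i.
Slice 1: Δl = 2.7/cos3.8° = 2.706 m; N'_1 = 92·cos3.8° = 91.8; c'Δl = 9.47; W sinα = 6.1
Slice 2: Δl = 1.9/cos15.9° = 1.976 m; N'_2 = 163·cos15.9° = 156.8; c'Δl = 6.91; W sinα = 44.7
Slice 3: Δl = 1.3/cos24.7° = 1.431 m; N'_3 = 109·cos24.7° = 99.0; c'Δl = 5.01; W sinα = 45.5
Slice 4: Δl = 2.6/cos36.5° = 3.234 m; N'_4 = 166·cos36.5° = 133.4; c'Δl = 11.32; W sinα = 98.7
Slice 5: Δl = 1.9/cos52.9° = 3.150 m; N'_5 = 49·cos52.9° = 29.6; c'Δl = 11.02; W sinα = 39.1
Σc'Δl = 43.7 kN/m; ΣN' = 510.6 kN/m; ΣW sinα = 234.1 kN/m
Resisting = 43.7 + 510.6·tan24.6° = 43.7 + 233.8 = 277.5 kN/m
FS = 277.5 / 234.1 = 1.185

FS = 1.19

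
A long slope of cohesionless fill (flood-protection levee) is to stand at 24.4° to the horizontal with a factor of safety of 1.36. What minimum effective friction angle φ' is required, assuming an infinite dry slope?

FS = tanφ'/tanβ ⇒ tanφ' = FS · tanβ = 1.36 · tan24.4° = 0.6169
φ' = arctan(0.6169) = 31.67°

φ' = 31.7°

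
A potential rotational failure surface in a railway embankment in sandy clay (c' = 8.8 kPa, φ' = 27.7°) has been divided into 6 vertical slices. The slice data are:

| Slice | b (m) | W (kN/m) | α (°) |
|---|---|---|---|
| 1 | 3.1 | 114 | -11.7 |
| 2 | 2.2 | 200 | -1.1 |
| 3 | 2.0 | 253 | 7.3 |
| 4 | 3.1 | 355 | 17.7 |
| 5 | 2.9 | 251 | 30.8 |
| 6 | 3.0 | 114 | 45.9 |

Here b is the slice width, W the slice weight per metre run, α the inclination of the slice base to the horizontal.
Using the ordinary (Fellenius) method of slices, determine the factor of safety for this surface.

FS = 2.44

Ordinary method of slices: FS = Σ[c'·Δl_i + (W_i cosα_i)·tanφ'] / Σ W_i sinα_i, with Δl_i = b_i / cosα_i.
Slice 1: Δl = 3.1/cos(-11.7°) = 3.166 m; N'_1 = 114·cos(-11.7°) = 111.6; c'Δl = 27.86; W sinα = -23.1
Slice 2: Δl = 2.2/cos(-1.1°) = 2.200 m; N'_2 = 200·cos(-1.1°) = 200.0; c'Δl = 19.36; W sinα = -3.8
Slice 3: Δl = 2.0/cos7.3° = 2.016 m; N'_3 = 253·cos7.3° = 250.9; c'Δl = 17.74; W sinα = 32.1
Slice 4: Δl = 3.1/cos17.7° = 3.254 m; N'_4 = 355·cos17.7° = 338.2; c'Δl = 28.64; W sinα = 107.9
Slice 5: Δl = 2.9/cos30.8° = 3.376 m; N'_5 = 251·cos30.8° = 215.6; c'Δl = 29.71; W sinα = 128.5
Slice 6: Δl = 3.0/cos45.9° = 4.311 m; N'_6 = 114·cos45.9° = 79.3; c'Δl = 37.94; W sinα = 81.9
Σc'Δl = 161.2 kN/m; ΣN' = 1195.7 kN/m; ΣW sinα = 323.5 kN/m
Resisting = 161.2 + 1195.7·tan27.7° = 161.2 + 627.7 = 789.0 kN/m
FS = 789.0 / 323.5 = 2.439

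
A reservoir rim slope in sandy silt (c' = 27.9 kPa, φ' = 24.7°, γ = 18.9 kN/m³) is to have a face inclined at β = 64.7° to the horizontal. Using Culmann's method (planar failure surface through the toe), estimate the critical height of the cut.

H_c = 20.73 m

Culmann's analysis gives the critical failure plane at α_cr = (β + φ')/2 = (64.7 + 24.7)/2 = 44.7°, and the critical height
H_c = (4c'/γ) · sinβ cosφ' / [1 − cos(β − φ')]
    = (4·27.9/18.9) · sin64.7°·cos24.7° / [1 − cos(40.0°)]
    = 5.905 · 0.9041·0.9085 / [1 − 0.7660]
    = 5.905 · 0.8214 / 0.2340
    = 20.73 m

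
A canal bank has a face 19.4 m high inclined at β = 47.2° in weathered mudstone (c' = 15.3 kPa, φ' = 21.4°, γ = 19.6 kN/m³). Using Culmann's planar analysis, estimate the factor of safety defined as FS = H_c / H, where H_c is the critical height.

H_c = (4c'/γ) · sinβ cosφ' / [1 − cos(β − φ')]
    = (4·15.3/19.6) · sin47.2°·cos21.4° / [1 − cos25.8°]
    = 3.122 · 0.6831 / 0.0997 = 21.40 m
FS = H_c / H = 21.40 / 19.4 = 1.103

FS = 1.10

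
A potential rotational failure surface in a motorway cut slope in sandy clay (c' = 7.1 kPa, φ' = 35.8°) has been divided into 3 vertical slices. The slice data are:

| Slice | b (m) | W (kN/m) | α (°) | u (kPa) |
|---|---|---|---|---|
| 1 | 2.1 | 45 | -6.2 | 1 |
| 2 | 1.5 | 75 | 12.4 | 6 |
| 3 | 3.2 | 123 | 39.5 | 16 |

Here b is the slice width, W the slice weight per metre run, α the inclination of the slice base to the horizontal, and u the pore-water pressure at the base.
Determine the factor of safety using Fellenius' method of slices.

FS = 1.71

Ordinary method of slices: FS = Σ[c'·Δl_i + (W_i cosα_i − u_i·Δl_i)·tanφ'] / Σ W_i sinα_i, with Δl_i = b_i / cosα_i.
Slice 1: Δl = 2.1/cos(-6.2°) = 2.112 m; N'_1 = 45·cos(-6.2°) − 1·2.112 = 42.6; c'Δl = 15.00; W sinα = -4.9
Slice 2: Δl = 1.5/cos12.4° = 1.536 m; N'_2 = 75·cos12.4° − 6·1.536 = 64.0; c'Δl = 10.90; W sinα = 16.1
Slice 3: Δl = 3.2/cos39.5° = 4.147 m; N'_3 = 123·cos39.5° − 16·4.147 = 28.6; c'Δl = 29.44; W sinα = 78.2
Σc'Δl = 55.3 kN/m; ΣN' = 135.2 kN/m; ΣW sinα = 89.5 kN/m
Resisting = 55.3 + 135.2·tan35.8° = 55.3 + 97.5 = 152.9 kN/m
FS = 152.9 / 89.5 = 1.708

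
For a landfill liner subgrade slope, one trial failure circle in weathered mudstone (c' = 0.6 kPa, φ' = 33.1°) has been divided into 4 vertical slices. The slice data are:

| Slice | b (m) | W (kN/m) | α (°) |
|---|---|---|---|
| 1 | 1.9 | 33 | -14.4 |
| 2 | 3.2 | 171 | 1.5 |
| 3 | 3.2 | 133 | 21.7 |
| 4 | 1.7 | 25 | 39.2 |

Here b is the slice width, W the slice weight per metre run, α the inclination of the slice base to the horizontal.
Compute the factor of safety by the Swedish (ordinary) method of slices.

Ordinary method of slices: FS = Σ[c'·Δl_i + (W_i cosα_i)·tanφ'] / Σ W_i sinα_i, with Δl_i = b_i / cosα_i.
Slice 1: Δl = 1.9/cos(-14.4°) = 1.962 m; N'_1 = 33·cos(-14.4°) = 32.0; c'Δl = 1.18; W sinα = -8.2
Slice 2: Δl = 3.2/cos1.5° = 3.201 m; N'_2 = 171·cos1.5° = 170.9; c'Δl = 1.92; W sinα = 4.5
Slice 3: Δl = 3.2/cos21.7° = 3.444 m; N'_3 = 133·cos21.7° = 123.6; c'Δl = 2.07; W sinα = 49.2
Slice 4: Δl = 1.7/cos39.2° = 2.194 m; N'_4 = 25·cos39.2° = 19.4; c'Δl = 1.32; W sinα = 15.8
Σc'Δl = 6.5 kN/m; ΣN' = 345.9 kN/m; ΣW sinα = 61.2 kN/m
Resisting = 6.5 + 345.9·tan33.1° = 6.5 + 225.5 = 231.9 kN/m
FS = 231.9 / 61.2 = 3.787

FS = 3.79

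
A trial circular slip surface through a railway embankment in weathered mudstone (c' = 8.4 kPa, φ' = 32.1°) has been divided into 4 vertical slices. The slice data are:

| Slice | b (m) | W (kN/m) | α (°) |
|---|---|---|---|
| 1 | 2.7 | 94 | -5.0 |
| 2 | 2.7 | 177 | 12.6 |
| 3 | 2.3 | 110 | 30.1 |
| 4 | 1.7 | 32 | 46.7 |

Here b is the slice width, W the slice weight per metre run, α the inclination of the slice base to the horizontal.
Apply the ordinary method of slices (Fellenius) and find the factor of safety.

FS = 3.03

Ordinary method of slices: FS = Σ[c'·Δl_i + (W_i cosα_i)·tanφ'] / Σ W_i sinα_i, with Δl_i = b_i / cosα_i.
Slice 1: Δl = 2.7/cos(-5.0°) = 2.710 m; N'_1 = 94·cos(-5.0°) = 93.6; c'Δl = 22.77; W sinα = -8.2
Slice 2: Δl = 2.7/cos12.6° = 2.767 m; N'_2 = 177·cos12.6° = 172.7; c'Δl = 23.24; W sinα = 38.6
Slice 3: Δl = 2.3/cos30.1° = 2.658 m; N'_3 = 110·cos30.1° = 95.2; c'Δl = 22.33; W sinα = 55.2
Slice 4: Δl = 1.7/cos46.7° = 2.479 m; N'_4 = 32·cos46.7° = 21.9; c'Δl = 20.82; W sinα = 23.3
Σc'Δl = 89.2 kN/m; ΣN' = 383.5 kN/m; ΣW sinα = 108.9 kN/m
Resisting = 89.2 + 383.5·tan32.1° = 89.2 + 240.6 = 329.7 kN/m
FS = 329.7 / 108.9 = 3.029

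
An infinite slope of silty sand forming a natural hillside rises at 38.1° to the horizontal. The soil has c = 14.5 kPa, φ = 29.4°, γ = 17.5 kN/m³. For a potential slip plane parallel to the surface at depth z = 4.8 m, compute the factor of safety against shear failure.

FS = 1.07

For an infinite slope with a slip plane parallel to the surface (no pore pressure): FS = [c + γz cos²β tanφ] / [γz sinβ cosβ].
γz = 17.5·4.8 = 84.00 kN/m²
Numerator = 14.5 + 84.00·cos²38.1°·tan29.4° = 14.5 + 84.00·0.6193·0.5635 = 43.811 kPa
Denominator = 84.00·sin38.1°·cos38.1° = 84.00·0.6170·0.7869 = 40.788 kPa
FS = 43.811 / 40.788 = 1.074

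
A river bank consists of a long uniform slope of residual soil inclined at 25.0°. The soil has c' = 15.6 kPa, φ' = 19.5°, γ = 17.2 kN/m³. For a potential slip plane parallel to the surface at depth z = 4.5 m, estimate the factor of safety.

FS = 1.29

For an infinite slope with a slip plane parallel to the surface (no pore pressure): FS = [c' + γz cos²β tanφ'] / [γz sinβ cosβ].
γz = 17.2·4.5 = 77.40 kN/m²
Numerator = 15.6 + 77.40·cos²25.0°·tan19.5° = 15.6 + 77.40·0.8214·0.3541 = 38.113 kPa
Denominator = 77.40·sin25.0°·cos25.0° = 77.40·0.4226·0.9063 = 29.646 kPa
FS = 38.113 / 29.646 = 1.286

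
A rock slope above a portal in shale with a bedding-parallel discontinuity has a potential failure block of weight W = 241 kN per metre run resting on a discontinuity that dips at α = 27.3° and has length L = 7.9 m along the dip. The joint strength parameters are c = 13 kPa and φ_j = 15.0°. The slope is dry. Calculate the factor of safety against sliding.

Resolving the block weight along and normal to the plane and applying the Mohr–Coulomb strength on the joint:
N' = W cosα = 241·cos27.3° = 214.2 kN/m
Driving force T = W sinα = 241·sin27.3° = 110.5 kN/m
Resisting force R = c·L + N'·tanφ_j = 13·7.9 + 214.2·tan15.0° = 102.7 + 57.4 = 160.1 kN/m
FS = R / T = 160.1 / 110.5 = 1.448

FS = 1.45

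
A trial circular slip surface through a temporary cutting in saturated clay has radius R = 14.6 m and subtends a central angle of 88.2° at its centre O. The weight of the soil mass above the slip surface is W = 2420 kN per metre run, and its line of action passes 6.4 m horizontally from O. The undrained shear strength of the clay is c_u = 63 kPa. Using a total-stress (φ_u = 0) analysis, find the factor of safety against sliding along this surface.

Taking moments about the centre O, the resisting moment is provided by the undrained shear strength acting along the arc:
Arc length L_a = R·θ = 14.6·(88.2°·π/180) = 14.6·1.5394 = 22.47 m
M_R = c_u·L_a·R = 63·22.47·14.6 = 20672.5 kN·m/m
M_D = W·d = 2420·6.4 = 15488.0 kN·m/m
FS = M_R / M_D = 20672.5 / 15488.0 = 1.335

FS = 1.33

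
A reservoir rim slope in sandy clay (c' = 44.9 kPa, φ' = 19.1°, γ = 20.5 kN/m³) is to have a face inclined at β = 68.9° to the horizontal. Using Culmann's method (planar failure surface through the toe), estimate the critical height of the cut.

Culmann's analysis gives the critical failure plane at α_cr = (β + φ')/2 = (68.9 + 19.1)/2 = 44.0°, and the critical height
H_c = (4c'/γ) · sinβ cosφ' / [1 − cos(β − φ')]
    = (4·44.9/20.5) · sin68.9°·cos19.1° / [1 − cos(49.8°)]
    = 8.761 · 0.9330·0.9449 / [1 − 0.6455]
    = 8.761 · 0.8816 / 0.3545
    = 21.78 m

H_c = 21.78 m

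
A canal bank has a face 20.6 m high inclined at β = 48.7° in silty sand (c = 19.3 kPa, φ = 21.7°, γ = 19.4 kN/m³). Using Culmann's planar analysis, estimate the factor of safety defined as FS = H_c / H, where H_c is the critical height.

FS = 1.24

H_c = (4c/γ) · sinβ cosφ / [1 − cos(β − φ)]
    = (4·19.3/19.4) · sin48.7°·cos21.7° / [1 − cos27.0°]
    = 3.979 · 0.6980 / 0.1090 = 25.49 m
FS = H_c / H = 25.49 / 20.6 = 1.237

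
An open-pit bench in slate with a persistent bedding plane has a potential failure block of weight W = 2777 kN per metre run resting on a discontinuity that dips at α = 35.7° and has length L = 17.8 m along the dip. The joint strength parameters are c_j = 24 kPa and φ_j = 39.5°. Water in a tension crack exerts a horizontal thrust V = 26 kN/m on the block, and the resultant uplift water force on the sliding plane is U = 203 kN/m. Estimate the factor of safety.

FS = 1.28

Resolving the block weight along and normal to the plane and applying the Mohr–Coulomb strength on the joint:
N' = W cosα − U − V sinα = 2777·cos35.7° − 203 − 26·sin35.7° = 2037.0 kN/m
Driving force T = W sinα + V cosα = 2777·sin35.7° + 26·cos35.7° = 1641.6 kN/m
Resisting force R = c_j·L + N'·tanφ_j = 24·17.8 + 2037.0·tan39.5° = 427.2 + 1679.2 = 2106.4 kN/m
FS = R / T = 2106.4 / 1641.6 = 1.283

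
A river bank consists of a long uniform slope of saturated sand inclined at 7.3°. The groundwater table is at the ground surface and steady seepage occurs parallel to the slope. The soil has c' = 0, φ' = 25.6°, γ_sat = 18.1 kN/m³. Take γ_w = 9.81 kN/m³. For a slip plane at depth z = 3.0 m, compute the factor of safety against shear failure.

With seepage parallel to the slope and the water table at the surface, the effective normal stress on the slip plane uses the buoyant unit weight γ' = γ_sat − γ_w while the driving shear stress uses γ_sat:
FS = [c' + γ' z cos²β tanφ'] / [γ_sat z sinβ cosβ]
(For c' = 0 this reduces to FS = (γ'/γ_sat)·tanφ'/tanβ.)
γ' = 18.1 − 9.81 = 8.29 kN/m³
Numerator = 0.0 + 8.29·3.0·cos²7.3°·tan25.6° = 0.0 + 8.29·3.0·0.9839·0.4791 = 11.723 kPa
Denominator = 18.1·3.0·sin7.3°·cos7.3° = 18.1·3.0·0.1271·0.9919 = 6.844 kPa
FS = 11.723 / 6.844 = 1.713

FS = 1.71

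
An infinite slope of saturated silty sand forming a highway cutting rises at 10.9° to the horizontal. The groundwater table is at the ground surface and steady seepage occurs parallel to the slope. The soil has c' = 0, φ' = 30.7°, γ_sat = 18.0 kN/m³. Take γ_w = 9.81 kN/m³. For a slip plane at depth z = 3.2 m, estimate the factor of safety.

FS = 1.40

With seepage parallel to the slope and the water table at the surface, the effective normal stress on the slip plane uses the buoyant unit weight γ' = γ_sat − γ_w while the driving shear stress uses γ_sat:
FS = [c' + γ' z cos²β tanφ'] / [γ_sat z sinβ cosβ]
(For c' = 0 this reduces to FS = (γ'/γ_sat)·tanφ'/tanβ.)
γ' = 18.0 − 9.81 = 8.19 kN/m³
Numerator = 0.0 + 8.19·3.2·cos²10.9°·tan30.7° = 0.0 + 8.19·3.2·0.9642·0.5938 = 15.005 kPa
Denominator = 18.0·3.2·sin10.9°·cos10.9° = 18.0·3.2·0.1891·0.9820 = 10.695 kPa
FS = 15.005 / 10.695 = 1.403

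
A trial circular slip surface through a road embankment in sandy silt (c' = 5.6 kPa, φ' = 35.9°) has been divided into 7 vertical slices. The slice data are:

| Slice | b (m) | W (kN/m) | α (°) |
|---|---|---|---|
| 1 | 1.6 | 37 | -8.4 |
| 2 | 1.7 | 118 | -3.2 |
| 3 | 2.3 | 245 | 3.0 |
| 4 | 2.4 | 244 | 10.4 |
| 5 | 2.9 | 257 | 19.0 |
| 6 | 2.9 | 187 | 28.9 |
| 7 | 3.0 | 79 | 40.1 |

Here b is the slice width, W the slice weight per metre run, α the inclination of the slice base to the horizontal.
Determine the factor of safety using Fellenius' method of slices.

FS = 3.35

Ordinary method of slices: FS = Σ[c'·Δl_i + (W_i cosα_i)·tanφ'] / Σ W_i sinα_i, with Δl_i = b_i / cosα_i.
Slice 1: Δl = 1.6/cos(-8.4°) = 1.617 m; N'_1 = 37·cos(-8.4°) = 36.6; c'Δl = 9.06; W sinα = -5.4
Slice 2: Δl = 1.7/cos(-3.2°) = 1.703 m; N'_2 = 118·cos(-3.2°) = 117.8; c'Δl = 9.53; W sinα = -6.6
Slice 3: Δl = 2.3/cos3.0° = 2.303 m; N'_3 = 245·cos3.0° = 244.7; c'Δl = 12.90; W sinα = 12.8
Slice 4: Δl = 2.4/cos10.4° = 2.440 m; N'_4 = 244·cos10.4° = 240.0; c'Δl = 13.66; W sinα = 44.0
Slice 5: Δl = 2.9/cos19.0° = 3.067 m; N'_5 = 257·cos19.0° = 243.0; c'Δl = 17.18; W sinα = 83.7
Slice 6: Δl = 2.9/cos28.9° = 3.313 m; N'_6 = 187·cos28.9° = 163.7; c'Δl = 18.55; W sinα = 90.4
Slice 7: Δl = 3.0/cos40.1° = 3.922 m; N'_7 = 79·cos40.1° = 60.4; c'Δl = 21.96; W sinα = 50.9
Σc'Δl = 102.8 kN/m; ΣN' = 1106.2 kN/m; ΣW sinα = 269.8 kN/m
Resisting = 102.8 + 1106.2·tan35.9° = 102.8 + 800.8 = 903.6 kN/m
FS = 903.6 / 269.8 = 3.349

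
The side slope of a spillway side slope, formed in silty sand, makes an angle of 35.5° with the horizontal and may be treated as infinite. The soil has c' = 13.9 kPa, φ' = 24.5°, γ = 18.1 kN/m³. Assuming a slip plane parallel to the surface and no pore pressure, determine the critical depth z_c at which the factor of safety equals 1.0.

Setting FS = 1.00 in FS = [c' + γz cos²β tanφ'] / [γz sinβ cosβ] and solving for z:
z = c' / [γ cosβ (FS·sinβ − cosβ·tanφ')]
  = 13.9 / [18.1·cos35.5°·(1.00·sin35.5° − cos35.5°·tan24.5°)]
  = 13.9 / [18.1·0.8141·(1.00·0.5807 − 0.8141·0.4557)]
  = 13.9 / 3.0899 = 4.499 m

z_c = 4.50 m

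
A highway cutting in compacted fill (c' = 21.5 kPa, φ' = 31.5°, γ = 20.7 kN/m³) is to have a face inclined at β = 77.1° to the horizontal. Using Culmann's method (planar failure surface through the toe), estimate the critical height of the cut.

Culmann's analysis gives the critical failure plane at α_cr = (β + φ')/2 = (77.1 + 31.5)/2 = 54.3°, and the critical height
H_c = (4c'/γ) · sinβ cosφ' / [1 − cos(β − φ')]
    = (4·21.5/20.7) · sin77.1°·cos31.5° / [1 − cos(45.6°)]
    = 4.155 · 0.9748·0.8526 / [1 − 0.6997]
    = 4.155 · 0.8311 / 0.3003
    = 11.50 m

H_c = 11.50 m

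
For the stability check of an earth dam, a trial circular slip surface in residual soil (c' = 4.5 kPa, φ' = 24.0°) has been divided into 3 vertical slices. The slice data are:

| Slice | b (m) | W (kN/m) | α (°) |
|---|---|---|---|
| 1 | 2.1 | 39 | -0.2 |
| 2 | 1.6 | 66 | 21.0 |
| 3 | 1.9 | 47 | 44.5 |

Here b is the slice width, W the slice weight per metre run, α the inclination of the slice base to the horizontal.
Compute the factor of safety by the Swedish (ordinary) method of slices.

Ordinary method of slices: FS = Σ[c'·Δl_i + (W_i cosα_i)·tanφ'] / Σ W_i sinα_i, with Δl_i = b_i / cosα_i.
Slice 1: Δl = 2.1/cos(-0.2°) = 2.100 m; N'_1 = 39·cos(-0.2°) = 39.0; c'Δl = 9.45; W sinα = -0.1
Slice 2: Δl = 1.6/cos21.0° = 1.714 m; N'_2 = 66·cos21.0° = 61.6; c'Δl = 7.71; W sinα = 23.7
Slice 3: Δl = 1.9/cos44.5° = 2.664 m; N'_3 = 47·cos44.5° = 33.5; c'Δl = 11.99; W sinα = 32.9
Σc'Δl = 29.1 kN/m; ΣN' = 134.1 kN/m; ΣW sinα = 56.5 kN/m
Resisting = 29.1 + 134.1·tan24.0° = 29.1 + 59.7 = 88.9 kN/m
FS = 88.9 / 56.5 = 1.574

FS = 1.57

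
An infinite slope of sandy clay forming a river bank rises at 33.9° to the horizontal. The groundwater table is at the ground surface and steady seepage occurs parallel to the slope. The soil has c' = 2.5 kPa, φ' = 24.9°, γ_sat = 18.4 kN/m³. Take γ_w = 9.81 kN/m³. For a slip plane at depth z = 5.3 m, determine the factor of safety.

FS = 0.38

With seepage parallel to the slope and the water table at the surface, the effective normal stress on the slip plane uses the buoyant unit weight γ' = γ_sat − γ_w while the driving shear stress uses γ_sat:
FS = [c' + γ' z cos²β tanφ'] / [γ_sat z sinβ cosβ]
γ' = 18.4 − 9.81 = 8.59 kN/m³
Numerator = 2.5 + 8.59·5.3·cos²33.9°·tan24.9° = 2.5 + 8.59·5.3·0.6889·0.4642 = 17.059 kPa
Denominator = 18.4·5.3·sin33.9°·cos33.9° = 18.4·5.3·0.5577·0.8300 = 45.145 kPa
FS = 17.059 / 45.145 = 0.378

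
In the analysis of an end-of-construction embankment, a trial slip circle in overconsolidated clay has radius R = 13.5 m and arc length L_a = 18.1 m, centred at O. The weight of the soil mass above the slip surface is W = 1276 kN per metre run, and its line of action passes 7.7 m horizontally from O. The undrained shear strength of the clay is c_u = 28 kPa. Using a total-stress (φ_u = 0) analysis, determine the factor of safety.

FS = 0.70

Taking moments about the centre O, the resisting moment is provided by the undrained shear strength acting along the arc:
M_R = c_u·L_a·R = 28·18.10·13.5 = 6841.8 kN·m/m
M_D = W·d = 1276·7.7 = 9825.2 kN·m/m
FS = M_R / M_D = 6841.8 / 9825.2 = 0.696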